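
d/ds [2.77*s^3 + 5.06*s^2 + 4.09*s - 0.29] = 8.31*s^2 + 10.12*s + 4.09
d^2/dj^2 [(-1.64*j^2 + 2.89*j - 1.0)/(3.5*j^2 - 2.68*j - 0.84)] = (40.0386*j^3 - 102.4296*j^2 + 107.2596*j - 35.571104)/(42.875*j^6 - 98.49*j^5 + 44.5452*j^4 + 28.026368*j^3 - 10.690848*j^2 - 5.673024*j - 0.592704)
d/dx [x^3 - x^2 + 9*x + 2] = 3*x^2 - 2*x + 9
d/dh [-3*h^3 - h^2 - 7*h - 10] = -9*h^2 - 2*h - 7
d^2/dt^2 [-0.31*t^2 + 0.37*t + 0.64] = -0.620000000000000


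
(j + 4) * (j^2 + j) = j^3 + 5*j^2 + 4*j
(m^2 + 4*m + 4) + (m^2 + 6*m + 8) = 2*m^2 + 10*m + 12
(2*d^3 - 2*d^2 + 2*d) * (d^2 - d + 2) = 2*d^5 - 4*d^4 + 8*d^3 - 6*d^2 + 4*d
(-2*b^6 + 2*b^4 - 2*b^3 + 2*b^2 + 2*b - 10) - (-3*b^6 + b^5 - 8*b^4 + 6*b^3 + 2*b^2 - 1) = b^6 - b^5 + 10*b^4 - 8*b^3 + 2*b - 9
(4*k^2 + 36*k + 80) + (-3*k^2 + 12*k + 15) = k^2 + 48*k + 95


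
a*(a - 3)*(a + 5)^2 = a^4 + 7*a^3 - 5*a^2 - 75*a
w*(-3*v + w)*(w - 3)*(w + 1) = -3*v*w^3 + 6*v*w^2 + 9*v*w + w^4 - 2*w^3 - 3*w^2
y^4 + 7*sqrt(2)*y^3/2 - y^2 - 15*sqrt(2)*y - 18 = (y - 3*sqrt(2)/2)*(y + sqrt(2))^2*(y + 3*sqrt(2))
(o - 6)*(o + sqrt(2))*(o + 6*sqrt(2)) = o^3 - 6*o^2 + 7*sqrt(2)*o^2 - 42*sqrt(2)*o + 12*o - 72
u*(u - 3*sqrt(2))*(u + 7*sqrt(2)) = u^3 + 4*sqrt(2)*u^2 - 42*u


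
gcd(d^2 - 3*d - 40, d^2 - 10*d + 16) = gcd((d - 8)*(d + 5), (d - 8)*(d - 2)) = d - 8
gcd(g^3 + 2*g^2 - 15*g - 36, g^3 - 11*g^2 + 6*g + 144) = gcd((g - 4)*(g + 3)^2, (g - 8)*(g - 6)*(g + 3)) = g + 3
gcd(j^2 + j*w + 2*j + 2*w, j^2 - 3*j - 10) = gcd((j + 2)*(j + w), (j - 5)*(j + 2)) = j + 2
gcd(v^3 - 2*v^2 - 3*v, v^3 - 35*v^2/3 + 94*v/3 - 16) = v - 3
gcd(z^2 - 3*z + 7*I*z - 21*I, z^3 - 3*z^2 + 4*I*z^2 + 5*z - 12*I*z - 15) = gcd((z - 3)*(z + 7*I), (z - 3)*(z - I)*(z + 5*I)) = z - 3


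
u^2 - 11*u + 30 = (u - 6)*(u - 5)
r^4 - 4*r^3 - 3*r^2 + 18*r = r*(r - 3)^2*(r + 2)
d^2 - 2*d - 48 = (d - 8)*(d + 6)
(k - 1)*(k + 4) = k^2 + 3*k - 4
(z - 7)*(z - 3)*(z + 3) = z^3 - 7*z^2 - 9*z + 63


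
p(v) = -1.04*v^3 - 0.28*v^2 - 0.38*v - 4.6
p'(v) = -3.12*v^2 - 0.56*v - 0.38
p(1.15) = -6.99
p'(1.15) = -5.15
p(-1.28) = -2.39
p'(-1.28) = -4.78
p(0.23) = -4.71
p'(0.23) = -0.67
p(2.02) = -15.08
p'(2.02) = -14.24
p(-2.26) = 6.83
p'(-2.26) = -15.05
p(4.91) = -136.32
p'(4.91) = -78.35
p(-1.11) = -3.10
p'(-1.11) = -3.60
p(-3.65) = 43.63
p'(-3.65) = -39.90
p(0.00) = -4.60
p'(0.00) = -0.38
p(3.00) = -36.34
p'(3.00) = -30.14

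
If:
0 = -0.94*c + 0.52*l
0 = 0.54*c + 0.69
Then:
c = -1.28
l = -2.31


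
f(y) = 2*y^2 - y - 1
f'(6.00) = 23.00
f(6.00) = 65.00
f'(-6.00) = -25.00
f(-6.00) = 77.00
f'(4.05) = 15.20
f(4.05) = 27.76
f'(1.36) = 4.44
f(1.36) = 1.34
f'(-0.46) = -2.84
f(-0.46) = -0.12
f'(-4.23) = -17.92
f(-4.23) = 39.02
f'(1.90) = 6.60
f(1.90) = 4.32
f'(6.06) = 23.24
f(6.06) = 66.39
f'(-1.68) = -7.72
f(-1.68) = 6.32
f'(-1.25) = -6.00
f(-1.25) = 3.38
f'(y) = 4*y - 1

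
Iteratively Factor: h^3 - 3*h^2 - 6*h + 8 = (h - 4)*(h^2 + h - 2) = (h - 4)*(h + 2)*(h - 1)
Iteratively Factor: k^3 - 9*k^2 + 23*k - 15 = (k - 3)*(k^2 - 6*k + 5) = (k - 3)*(k - 1)*(k - 5)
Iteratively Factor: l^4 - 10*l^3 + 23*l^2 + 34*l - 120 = (l - 4)*(l^3 - 6*l^2 - l + 30) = (l - 5)*(l - 4)*(l^2 - l - 6) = (l - 5)*(l - 4)*(l + 2)*(l - 3)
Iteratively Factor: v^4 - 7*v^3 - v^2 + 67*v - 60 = (v - 4)*(v^3 - 3*v^2 - 13*v + 15) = (v - 4)*(v + 3)*(v^2 - 6*v + 5) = (v - 5)*(v - 4)*(v + 3)*(v - 1)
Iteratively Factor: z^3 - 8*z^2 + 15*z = (z)*(z^2 - 8*z + 15) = z*(z - 3)*(z - 5)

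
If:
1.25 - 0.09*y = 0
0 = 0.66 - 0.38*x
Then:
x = 1.74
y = 13.89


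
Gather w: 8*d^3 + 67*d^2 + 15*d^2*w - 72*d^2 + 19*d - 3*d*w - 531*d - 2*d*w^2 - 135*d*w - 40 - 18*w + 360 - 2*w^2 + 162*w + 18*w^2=8*d^3 - 5*d^2 - 512*d + w^2*(16 - 2*d) + w*(15*d^2 - 138*d + 144) + 320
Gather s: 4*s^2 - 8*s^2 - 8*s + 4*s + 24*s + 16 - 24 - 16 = -4*s^2 + 20*s - 24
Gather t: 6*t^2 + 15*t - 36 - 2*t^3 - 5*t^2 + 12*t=-2*t^3 + t^2 + 27*t - 36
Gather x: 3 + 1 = 4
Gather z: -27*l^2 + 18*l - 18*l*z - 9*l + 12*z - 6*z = -27*l^2 + 9*l + z*(6 - 18*l)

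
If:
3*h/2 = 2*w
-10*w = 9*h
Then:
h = 0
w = 0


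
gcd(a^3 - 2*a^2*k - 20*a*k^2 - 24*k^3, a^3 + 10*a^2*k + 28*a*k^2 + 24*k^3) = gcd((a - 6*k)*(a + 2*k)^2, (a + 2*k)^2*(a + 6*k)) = a^2 + 4*a*k + 4*k^2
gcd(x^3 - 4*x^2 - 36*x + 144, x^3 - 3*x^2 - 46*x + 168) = x^2 - 10*x + 24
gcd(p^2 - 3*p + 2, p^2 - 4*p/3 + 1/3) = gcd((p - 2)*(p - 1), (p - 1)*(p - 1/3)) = p - 1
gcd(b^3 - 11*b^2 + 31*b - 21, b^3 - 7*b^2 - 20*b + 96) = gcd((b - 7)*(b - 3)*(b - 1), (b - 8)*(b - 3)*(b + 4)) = b - 3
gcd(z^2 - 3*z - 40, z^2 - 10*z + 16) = z - 8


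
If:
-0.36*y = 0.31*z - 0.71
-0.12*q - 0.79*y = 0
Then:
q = 5.66898148148148*z - 12.9837962962963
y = 1.97222222222222 - 0.861111111111111*z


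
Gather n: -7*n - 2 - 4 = -7*n - 6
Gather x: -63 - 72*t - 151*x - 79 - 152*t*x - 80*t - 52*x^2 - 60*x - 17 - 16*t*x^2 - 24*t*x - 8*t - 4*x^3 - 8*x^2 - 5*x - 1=-160*t - 4*x^3 + x^2*(-16*t - 60) + x*(-176*t - 216) - 160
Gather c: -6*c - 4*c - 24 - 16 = -10*c - 40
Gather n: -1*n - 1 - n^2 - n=-n^2 - 2*n - 1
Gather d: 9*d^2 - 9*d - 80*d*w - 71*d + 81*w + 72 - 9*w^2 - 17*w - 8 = 9*d^2 + d*(-80*w - 80) - 9*w^2 + 64*w + 64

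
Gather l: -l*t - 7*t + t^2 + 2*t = -l*t + t^2 - 5*t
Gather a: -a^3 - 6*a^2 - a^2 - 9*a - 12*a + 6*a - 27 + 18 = -a^3 - 7*a^2 - 15*a - 9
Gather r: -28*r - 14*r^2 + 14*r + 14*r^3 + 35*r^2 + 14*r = 14*r^3 + 21*r^2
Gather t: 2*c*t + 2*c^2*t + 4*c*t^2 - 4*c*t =4*c*t^2 + t*(2*c^2 - 2*c)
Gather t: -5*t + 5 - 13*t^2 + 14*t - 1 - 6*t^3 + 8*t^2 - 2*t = -6*t^3 - 5*t^2 + 7*t + 4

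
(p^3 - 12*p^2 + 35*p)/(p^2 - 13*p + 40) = p*(p - 7)/(p - 8)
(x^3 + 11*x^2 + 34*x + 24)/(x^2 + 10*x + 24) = x + 1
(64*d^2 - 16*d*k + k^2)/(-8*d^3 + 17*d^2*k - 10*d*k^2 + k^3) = (-8*d + k)/(d^2 - 2*d*k + k^2)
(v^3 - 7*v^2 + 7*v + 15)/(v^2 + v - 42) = (v^3 - 7*v^2 + 7*v + 15)/(v^2 + v - 42)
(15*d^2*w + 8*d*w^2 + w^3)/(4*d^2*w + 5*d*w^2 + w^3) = (15*d^2 + 8*d*w + w^2)/(4*d^2 + 5*d*w + w^2)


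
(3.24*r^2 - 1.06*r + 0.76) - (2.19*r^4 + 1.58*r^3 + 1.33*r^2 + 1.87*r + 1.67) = -2.19*r^4 - 1.58*r^3 + 1.91*r^2 - 2.93*r - 0.91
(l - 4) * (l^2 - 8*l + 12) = l^3 - 12*l^2 + 44*l - 48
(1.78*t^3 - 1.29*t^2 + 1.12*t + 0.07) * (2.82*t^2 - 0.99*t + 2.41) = 5.0196*t^5 - 5.4*t^4 + 8.7253*t^3 - 4.0203*t^2 + 2.6299*t + 0.1687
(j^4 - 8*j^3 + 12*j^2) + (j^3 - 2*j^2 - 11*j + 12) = j^4 - 7*j^3 + 10*j^2 - 11*j + 12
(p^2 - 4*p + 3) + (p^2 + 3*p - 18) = 2*p^2 - p - 15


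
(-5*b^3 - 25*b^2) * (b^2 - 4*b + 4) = -5*b^5 - 5*b^4 + 80*b^3 - 100*b^2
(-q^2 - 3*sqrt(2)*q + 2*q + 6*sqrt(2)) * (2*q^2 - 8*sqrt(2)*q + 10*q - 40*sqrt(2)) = -2*q^4 - 6*q^3 + 2*sqrt(2)*q^3 + 6*sqrt(2)*q^2 + 68*q^2 - 20*sqrt(2)*q + 144*q - 480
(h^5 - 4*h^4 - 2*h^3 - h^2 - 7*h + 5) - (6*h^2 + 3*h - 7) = h^5 - 4*h^4 - 2*h^3 - 7*h^2 - 10*h + 12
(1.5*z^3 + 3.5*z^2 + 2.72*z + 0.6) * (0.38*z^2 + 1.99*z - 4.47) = 0.57*z^5 + 4.315*z^4 + 1.2936*z^3 - 10.0042*z^2 - 10.9644*z - 2.682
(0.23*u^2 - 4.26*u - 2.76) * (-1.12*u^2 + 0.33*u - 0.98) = -0.2576*u^4 + 4.8471*u^3 + 1.46*u^2 + 3.264*u + 2.7048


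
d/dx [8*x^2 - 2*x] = 16*x - 2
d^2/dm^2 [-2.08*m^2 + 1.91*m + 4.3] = -4.16000000000000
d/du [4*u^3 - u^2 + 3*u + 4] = 12*u^2 - 2*u + 3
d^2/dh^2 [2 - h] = 0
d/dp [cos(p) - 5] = -sin(p)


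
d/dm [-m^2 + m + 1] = 1 - 2*m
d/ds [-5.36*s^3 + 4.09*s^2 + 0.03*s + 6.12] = -16.08*s^2 + 8.18*s + 0.03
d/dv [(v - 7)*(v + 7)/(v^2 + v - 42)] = 1/(v^2 - 12*v + 36)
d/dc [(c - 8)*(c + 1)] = 2*c - 7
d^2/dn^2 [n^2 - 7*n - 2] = 2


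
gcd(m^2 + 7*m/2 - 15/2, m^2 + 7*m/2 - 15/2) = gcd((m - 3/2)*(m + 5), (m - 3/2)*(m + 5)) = m^2 + 7*m/2 - 15/2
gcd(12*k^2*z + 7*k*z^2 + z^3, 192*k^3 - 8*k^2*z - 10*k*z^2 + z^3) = 4*k + z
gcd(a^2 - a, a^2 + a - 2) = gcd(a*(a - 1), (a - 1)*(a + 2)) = a - 1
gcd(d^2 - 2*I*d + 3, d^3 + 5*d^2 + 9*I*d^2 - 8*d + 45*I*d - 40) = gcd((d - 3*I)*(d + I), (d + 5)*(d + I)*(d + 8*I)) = d + I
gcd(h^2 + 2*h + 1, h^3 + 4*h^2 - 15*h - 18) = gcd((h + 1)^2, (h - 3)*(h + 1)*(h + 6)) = h + 1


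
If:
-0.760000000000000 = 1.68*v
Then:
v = -0.45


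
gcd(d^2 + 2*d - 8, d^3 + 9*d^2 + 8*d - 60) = d - 2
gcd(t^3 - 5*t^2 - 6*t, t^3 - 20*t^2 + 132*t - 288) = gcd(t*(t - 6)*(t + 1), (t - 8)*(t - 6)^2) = t - 6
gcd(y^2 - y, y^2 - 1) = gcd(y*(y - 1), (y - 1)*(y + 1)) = y - 1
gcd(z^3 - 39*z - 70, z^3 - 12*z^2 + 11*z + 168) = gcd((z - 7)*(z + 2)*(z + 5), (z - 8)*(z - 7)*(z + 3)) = z - 7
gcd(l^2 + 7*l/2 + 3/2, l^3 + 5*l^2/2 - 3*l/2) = l + 3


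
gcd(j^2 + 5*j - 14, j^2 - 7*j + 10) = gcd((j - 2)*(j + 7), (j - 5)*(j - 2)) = j - 2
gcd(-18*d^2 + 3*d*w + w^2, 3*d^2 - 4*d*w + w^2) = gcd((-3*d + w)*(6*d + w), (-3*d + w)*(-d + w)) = -3*d + w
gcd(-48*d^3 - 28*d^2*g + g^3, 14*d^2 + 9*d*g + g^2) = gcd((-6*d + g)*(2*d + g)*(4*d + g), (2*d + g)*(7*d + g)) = 2*d + g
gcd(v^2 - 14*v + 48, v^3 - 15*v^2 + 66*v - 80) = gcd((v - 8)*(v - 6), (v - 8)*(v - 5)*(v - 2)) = v - 8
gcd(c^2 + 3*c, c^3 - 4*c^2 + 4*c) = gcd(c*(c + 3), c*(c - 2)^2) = c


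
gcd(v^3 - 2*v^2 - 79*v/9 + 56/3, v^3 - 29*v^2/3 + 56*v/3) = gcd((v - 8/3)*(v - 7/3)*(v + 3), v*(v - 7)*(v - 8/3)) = v - 8/3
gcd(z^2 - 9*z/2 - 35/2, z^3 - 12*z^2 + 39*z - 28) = z - 7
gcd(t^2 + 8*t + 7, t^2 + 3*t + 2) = t + 1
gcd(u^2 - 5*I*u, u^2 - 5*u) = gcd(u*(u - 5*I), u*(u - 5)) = u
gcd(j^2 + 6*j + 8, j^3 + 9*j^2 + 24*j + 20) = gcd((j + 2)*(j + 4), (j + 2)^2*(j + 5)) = j + 2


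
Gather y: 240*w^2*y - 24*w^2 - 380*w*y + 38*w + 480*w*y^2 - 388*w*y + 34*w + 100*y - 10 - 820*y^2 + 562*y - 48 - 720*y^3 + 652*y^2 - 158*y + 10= -24*w^2 + 72*w - 720*y^3 + y^2*(480*w - 168) + y*(240*w^2 - 768*w + 504) - 48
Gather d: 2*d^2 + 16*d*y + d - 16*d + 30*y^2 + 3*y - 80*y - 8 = 2*d^2 + d*(16*y - 15) + 30*y^2 - 77*y - 8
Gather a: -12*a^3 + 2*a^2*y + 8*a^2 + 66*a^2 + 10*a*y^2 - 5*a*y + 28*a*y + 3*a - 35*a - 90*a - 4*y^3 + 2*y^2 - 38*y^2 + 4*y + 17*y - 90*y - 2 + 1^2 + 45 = -12*a^3 + a^2*(2*y + 74) + a*(10*y^2 + 23*y - 122) - 4*y^3 - 36*y^2 - 69*y + 44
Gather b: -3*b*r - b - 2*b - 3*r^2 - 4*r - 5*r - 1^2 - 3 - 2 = b*(-3*r - 3) - 3*r^2 - 9*r - 6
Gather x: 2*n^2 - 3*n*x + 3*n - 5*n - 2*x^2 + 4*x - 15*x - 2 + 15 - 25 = 2*n^2 - 2*n - 2*x^2 + x*(-3*n - 11) - 12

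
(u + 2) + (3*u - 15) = 4*u - 13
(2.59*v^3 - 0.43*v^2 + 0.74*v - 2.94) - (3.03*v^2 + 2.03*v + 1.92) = 2.59*v^3 - 3.46*v^2 - 1.29*v - 4.86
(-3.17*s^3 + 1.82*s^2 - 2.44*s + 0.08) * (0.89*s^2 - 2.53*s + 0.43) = -2.8213*s^5 + 9.6399*s^4 - 8.1393*s^3 + 7.027*s^2 - 1.2516*s + 0.0344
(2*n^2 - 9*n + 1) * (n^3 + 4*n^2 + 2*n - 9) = 2*n^5 - n^4 - 31*n^3 - 32*n^2 + 83*n - 9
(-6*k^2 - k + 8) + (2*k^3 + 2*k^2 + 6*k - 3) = 2*k^3 - 4*k^2 + 5*k + 5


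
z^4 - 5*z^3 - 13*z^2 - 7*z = z*(z - 7)*(z + 1)^2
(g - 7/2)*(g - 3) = g^2 - 13*g/2 + 21/2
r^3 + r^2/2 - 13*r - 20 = (r - 4)*(r + 2)*(r + 5/2)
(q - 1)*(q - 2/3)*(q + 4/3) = q^3 - q^2/3 - 14*q/9 + 8/9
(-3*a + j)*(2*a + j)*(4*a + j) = -24*a^3 - 10*a^2*j + 3*a*j^2 + j^3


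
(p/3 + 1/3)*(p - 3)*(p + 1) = p^3/3 - p^2/3 - 5*p/3 - 1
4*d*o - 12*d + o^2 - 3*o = (4*d + o)*(o - 3)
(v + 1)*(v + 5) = v^2 + 6*v + 5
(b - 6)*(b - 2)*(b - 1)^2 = b^4 - 10*b^3 + 29*b^2 - 32*b + 12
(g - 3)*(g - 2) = g^2 - 5*g + 6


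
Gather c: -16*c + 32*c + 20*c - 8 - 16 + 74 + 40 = 36*c + 90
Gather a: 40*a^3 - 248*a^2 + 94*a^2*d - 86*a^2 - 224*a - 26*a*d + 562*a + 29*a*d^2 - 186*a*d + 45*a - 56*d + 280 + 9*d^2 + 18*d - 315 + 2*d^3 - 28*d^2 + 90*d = 40*a^3 + a^2*(94*d - 334) + a*(29*d^2 - 212*d + 383) + 2*d^3 - 19*d^2 + 52*d - 35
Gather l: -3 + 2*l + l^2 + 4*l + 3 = l^2 + 6*l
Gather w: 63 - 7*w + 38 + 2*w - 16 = 85 - 5*w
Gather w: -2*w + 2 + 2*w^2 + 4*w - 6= 2*w^2 + 2*w - 4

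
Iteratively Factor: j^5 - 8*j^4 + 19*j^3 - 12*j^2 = (j)*(j^4 - 8*j^3 + 19*j^2 - 12*j) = j*(j - 3)*(j^3 - 5*j^2 + 4*j) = j*(j - 4)*(j - 3)*(j^2 - j) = j*(j - 4)*(j - 3)*(j - 1)*(j)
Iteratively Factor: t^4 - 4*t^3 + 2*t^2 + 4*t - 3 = (t + 1)*(t^3 - 5*t^2 + 7*t - 3) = (t - 1)*(t + 1)*(t^2 - 4*t + 3) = (t - 3)*(t - 1)*(t + 1)*(t - 1)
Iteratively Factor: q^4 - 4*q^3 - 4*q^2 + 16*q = (q - 2)*(q^3 - 2*q^2 - 8*q) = (q - 2)*(q + 2)*(q^2 - 4*q) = q*(q - 2)*(q + 2)*(q - 4)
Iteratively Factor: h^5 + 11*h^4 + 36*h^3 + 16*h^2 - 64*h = (h + 4)*(h^4 + 7*h^3 + 8*h^2 - 16*h) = (h - 1)*(h + 4)*(h^3 + 8*h^2 + 16*h) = (h - 1)*(h + 4)^2*(h^2 + 4*h) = (h - 1)*(h + 4)^3*(h)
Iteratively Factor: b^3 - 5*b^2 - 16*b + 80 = (b - 5)*(b^2 - 16) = (b - 5)*(b - 4)*(b + 4)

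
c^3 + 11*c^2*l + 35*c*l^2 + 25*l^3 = (c + l)*(c + 5*l)^2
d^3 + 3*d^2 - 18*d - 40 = (d - 4)*(d + 2)*(d + 5)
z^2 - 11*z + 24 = (z - 8)*(z - 3)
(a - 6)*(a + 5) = a^2 - a - 30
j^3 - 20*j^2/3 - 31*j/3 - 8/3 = (j - 8)*(j + 1/3)*(j + 1)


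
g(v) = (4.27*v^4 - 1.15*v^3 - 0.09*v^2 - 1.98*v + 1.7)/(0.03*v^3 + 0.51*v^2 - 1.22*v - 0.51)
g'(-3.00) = -43.51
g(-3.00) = 55.38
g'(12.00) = 92.38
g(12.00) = 785.62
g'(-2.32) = -29.48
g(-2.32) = 30.67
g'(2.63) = -2167.94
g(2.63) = 505.24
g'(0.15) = 6.18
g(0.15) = -2.05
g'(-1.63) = -16.98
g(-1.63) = 14.72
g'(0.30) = 3.72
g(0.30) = -1.33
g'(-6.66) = -166.22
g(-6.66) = 409.44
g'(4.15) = 29.18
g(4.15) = 219.67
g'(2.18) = -979.72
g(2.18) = -187.28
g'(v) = (-0.09*v^2 - 1.02*v + 1.22)*(4.27*v^4 - 1.15*v^3 - 0.09*v^2 - 1.98*v + 1.7)/(0.03*v^3 + 0.51*v^2 - 1.22*v - 0.51)^2 + (17.08*v^3 - 3.45*v^2 - 0.18*v - 1.98)/(0.03*v^3 + 0.51*v^2 - 1.22*v - 0.51)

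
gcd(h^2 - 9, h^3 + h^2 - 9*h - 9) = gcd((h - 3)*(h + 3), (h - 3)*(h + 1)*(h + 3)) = h^2 - 9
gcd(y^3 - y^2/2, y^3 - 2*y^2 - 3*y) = y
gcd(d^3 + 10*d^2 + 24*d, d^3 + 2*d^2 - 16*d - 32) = d + 4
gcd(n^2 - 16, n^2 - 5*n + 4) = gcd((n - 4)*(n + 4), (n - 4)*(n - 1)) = n - 4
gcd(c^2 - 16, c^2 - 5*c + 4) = c - 4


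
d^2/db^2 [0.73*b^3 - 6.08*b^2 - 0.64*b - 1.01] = 4.38*b - 12.16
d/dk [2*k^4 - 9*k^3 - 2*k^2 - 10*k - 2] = 8*k^3 - 27*k^2 - 4*k - 10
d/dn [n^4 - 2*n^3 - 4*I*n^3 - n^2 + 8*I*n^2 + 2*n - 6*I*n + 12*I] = 4*n^3 + n^2*(-6 - 12*I) + n*(-2 + 16*I) + 2 - 6*I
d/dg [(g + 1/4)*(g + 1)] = 2*g + 5/4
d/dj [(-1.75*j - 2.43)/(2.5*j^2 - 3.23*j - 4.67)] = (4.375*j^2 + 12.15*j + 0.323599999999999)/(6.25*j^4 - 16.15*j^3 - 12.9171*j^2 + 30.1682*j + 21.8089)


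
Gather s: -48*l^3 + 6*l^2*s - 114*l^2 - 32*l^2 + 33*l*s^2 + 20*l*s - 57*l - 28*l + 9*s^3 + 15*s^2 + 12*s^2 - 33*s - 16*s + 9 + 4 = -48*l^3 - 146*l^2 - 85*l + 9*s^3 + s^2*(33*l + 27) + s*(6*l^2 + 20*l - 49) + 13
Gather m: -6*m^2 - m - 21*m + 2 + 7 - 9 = -6*m^2 - 22*m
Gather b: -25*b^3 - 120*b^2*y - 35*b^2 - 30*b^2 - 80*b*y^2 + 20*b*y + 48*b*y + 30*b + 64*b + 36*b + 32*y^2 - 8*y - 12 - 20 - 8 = -25*b^3 + b^2*(-120*y - 65) + b*(-80*y^2 + 68*y + 130) + 32*y^2 - 8*y - 40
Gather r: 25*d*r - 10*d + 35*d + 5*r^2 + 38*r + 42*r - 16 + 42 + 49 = 25*d + 5*r^2 + r*(25*d + 80) + 75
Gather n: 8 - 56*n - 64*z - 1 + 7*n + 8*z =-49*n - 56*z + 7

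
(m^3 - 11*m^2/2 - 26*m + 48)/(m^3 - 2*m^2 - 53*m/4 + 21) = 2*(m^2 - 4*m - 32)/(2*m^2 - m - 28)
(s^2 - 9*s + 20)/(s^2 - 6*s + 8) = (s - 5)/(s - 2)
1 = 1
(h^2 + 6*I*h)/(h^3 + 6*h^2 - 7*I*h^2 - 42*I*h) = (h + 6*I)/(h^2 + h*(6 - 7*I) - 42*I)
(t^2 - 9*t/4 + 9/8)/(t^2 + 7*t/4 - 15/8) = (2*t - 3)/(2*t + 5)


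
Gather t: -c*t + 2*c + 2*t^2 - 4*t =2*c + 2*t^2 + t*(-c - 4)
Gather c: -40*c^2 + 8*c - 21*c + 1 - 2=-40*c^2 - 13*c - 1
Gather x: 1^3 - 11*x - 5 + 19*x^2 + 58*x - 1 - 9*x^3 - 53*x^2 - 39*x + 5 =-9*x^3 - 34*x^2 + 8*x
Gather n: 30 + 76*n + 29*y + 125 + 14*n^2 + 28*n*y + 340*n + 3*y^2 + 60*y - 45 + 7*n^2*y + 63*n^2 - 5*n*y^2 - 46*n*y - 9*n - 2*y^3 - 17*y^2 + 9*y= n^2*(7*y + 77) + n*(-5*y^2 - 18*y + 407) - 2*y^3 - 14*y^2 + 98*y + 110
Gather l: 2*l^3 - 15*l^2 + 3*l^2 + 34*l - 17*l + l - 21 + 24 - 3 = 2*l^3 - 12*l^2 + 18*l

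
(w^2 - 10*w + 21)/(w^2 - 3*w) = (w - 7)/w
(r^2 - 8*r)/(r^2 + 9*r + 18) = r*(r - 8)/(r^2 + 9*r + 18)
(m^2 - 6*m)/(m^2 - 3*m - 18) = m/(m + 3)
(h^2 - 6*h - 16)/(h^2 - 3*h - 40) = (h + 2)/(h + 5)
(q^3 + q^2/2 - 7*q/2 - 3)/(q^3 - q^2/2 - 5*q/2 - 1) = (2*q + 3)/(2*q + 1)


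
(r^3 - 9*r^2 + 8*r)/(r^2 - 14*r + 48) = r*(r - 1)/(r - 6)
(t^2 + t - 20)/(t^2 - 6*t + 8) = (t + 5)/(t - 2)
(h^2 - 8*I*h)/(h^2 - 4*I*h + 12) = h*(h - 8*I)/(h^2 - 4*I*h + 12)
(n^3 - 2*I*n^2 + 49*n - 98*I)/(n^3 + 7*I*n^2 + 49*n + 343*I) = (n - 2*I)/(n + 7*I)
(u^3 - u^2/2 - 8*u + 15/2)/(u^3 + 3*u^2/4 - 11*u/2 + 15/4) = 2*(2*u - 5)/(4*u - 5)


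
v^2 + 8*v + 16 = (v + 4)^2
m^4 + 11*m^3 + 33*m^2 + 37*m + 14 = (m + 1)^2*(m + 2)*(m + 7)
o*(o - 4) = o^2 - 4*o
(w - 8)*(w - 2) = w^2 - 10*w + 16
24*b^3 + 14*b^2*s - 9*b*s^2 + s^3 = (-6*b + s)*(-4*b + s)*(b + s)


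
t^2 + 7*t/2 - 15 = (t - 5/2)*(t + 6)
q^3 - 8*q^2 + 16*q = q*(q - 4)^2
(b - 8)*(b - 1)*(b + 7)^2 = b^4 + 5*b^3 - 69*b^2 - 329*b + 392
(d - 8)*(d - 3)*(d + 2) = d^3 - 9*d^2 + 2*d + 48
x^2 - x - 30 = (x - 6)*(x + 5)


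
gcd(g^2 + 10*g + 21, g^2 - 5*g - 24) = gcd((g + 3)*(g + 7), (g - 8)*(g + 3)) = g + 3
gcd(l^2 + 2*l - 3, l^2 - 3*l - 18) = l + 3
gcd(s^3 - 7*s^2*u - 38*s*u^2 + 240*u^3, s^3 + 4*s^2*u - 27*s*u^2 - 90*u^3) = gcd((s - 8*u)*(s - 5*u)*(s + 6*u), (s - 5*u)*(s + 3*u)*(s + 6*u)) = s^2 + s*u - 30*u^2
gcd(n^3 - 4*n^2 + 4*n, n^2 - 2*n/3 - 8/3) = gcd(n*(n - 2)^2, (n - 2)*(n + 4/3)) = n - 2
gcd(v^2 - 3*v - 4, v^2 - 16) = v - 4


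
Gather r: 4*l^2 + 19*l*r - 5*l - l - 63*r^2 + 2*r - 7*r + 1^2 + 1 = 4*l^2 - 6*l - 63*r^2 + r*(19*l - 5) + 2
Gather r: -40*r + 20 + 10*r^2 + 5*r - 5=10*r^2 - 35*r + 15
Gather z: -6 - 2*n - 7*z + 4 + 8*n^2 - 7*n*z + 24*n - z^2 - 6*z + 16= 8*n^2 + 22*n - z^2 + z*(-7*n - 13) + 14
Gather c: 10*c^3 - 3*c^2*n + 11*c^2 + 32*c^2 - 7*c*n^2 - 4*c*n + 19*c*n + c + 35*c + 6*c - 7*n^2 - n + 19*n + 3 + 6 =10*c^3 + c^2*(43 - 3*n) + c*(-7*n^2 + 15*n + 42) - 7*n^2 + 18*n + 9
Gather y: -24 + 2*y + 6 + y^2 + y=y^2 + 3*y - 18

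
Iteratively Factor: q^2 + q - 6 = (q + 3)*(q - 2)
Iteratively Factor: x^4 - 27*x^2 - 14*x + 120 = (x - 5)*(x^3 + 5*x^2 - 2*x - 24) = (x - 5)*(x + 4)*(x^2 + x - 6) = (x - 5)*(x - 2)*(x + 4)*(x + 3)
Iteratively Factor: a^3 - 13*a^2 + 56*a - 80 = (a - 5)*(a^2 - 8*a + 16) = (a - 5)*(a - 4)*(a - 4)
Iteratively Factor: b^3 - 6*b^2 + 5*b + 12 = (b + 1)*(b^2 - 7*b + 12) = (b - 3)*(b + 1)*(b - 4)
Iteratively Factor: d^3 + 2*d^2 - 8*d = (d - 2)*(d^2 + 4*d) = d*(d - 2)*(d + 4)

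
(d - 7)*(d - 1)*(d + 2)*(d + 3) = d^4 - 3*d^3 - 27*d^2 - 13*d + 42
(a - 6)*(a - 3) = a^2 - 9*a + 18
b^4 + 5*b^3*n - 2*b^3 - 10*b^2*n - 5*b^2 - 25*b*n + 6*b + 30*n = (b - 3)*(b - 1)*(b + 2)*(b + 5*n)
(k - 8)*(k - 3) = k^2 - 11*k + 24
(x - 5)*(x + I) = x^2 - 5*x + I*x - 5*I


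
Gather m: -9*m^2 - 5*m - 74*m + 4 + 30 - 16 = -9*m^2 - 79*m + 18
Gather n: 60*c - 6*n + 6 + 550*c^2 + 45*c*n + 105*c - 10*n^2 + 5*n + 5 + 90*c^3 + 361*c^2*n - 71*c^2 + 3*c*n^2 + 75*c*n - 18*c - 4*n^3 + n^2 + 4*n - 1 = 90*c^3 + 479*c^2 + 147*c - 4*n^3 + n^2*(3*c - 9) + n*(361*c^2 + 120*c + 3) + 10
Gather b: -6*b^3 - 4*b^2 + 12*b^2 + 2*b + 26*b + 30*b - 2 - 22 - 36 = -6*b^3 + 8*b^2 + 58*b - 60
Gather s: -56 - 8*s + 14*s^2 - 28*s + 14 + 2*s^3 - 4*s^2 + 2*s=2*s^3 + 10*s^2 - 34*s - 42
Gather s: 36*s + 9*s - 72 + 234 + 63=45*s + 225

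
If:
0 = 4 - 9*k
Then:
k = 4/9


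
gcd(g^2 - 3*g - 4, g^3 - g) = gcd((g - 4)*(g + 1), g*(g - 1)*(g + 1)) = g + 1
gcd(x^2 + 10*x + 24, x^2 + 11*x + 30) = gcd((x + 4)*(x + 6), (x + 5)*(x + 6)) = x + 6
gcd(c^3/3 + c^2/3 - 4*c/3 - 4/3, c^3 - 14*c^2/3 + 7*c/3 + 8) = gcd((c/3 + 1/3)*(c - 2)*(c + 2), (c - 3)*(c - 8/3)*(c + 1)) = c + 1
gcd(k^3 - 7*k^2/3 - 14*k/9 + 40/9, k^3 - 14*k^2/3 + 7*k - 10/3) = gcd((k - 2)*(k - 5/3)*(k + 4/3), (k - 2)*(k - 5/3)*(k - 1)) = k^2 - 11*k/3 + 10/3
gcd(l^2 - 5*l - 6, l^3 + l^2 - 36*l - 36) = l^2 - 5*l - 6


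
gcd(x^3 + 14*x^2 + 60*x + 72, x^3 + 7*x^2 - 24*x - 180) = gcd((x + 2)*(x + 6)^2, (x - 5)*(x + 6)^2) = x^2 + 12*x + 36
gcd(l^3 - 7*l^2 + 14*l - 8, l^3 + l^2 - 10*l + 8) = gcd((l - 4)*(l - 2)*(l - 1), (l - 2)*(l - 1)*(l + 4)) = l^2 - 3*l + 2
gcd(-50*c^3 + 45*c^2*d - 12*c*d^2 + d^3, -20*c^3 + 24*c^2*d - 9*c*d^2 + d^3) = 10*c^2 - 7*c*d + d^2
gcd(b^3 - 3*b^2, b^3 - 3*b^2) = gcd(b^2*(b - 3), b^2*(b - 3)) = b^3 - 3*b^2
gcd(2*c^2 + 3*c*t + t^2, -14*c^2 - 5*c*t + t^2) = 2*c + t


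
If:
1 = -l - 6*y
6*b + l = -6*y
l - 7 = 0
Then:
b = 1/6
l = 7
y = -4/3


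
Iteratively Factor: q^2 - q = (q - 1)*(q)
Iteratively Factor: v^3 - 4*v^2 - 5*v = (v + 1)*(v^2 - 5*v) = (v - 5)*(v + 1)*(v)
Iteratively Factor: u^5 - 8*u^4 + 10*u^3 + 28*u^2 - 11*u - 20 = (u + 1)*(u^4 - 9*u^3 + 19*u^2 + 9*u - 20) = (u + 1)^2*(u^3 - 10*u^2 + 29*u - 20) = (u - 4)*(u + 1)^2*(u^2 - 6*u + 5) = (u - 4)*(u - 1)*(u + 1)^2*(u - 5)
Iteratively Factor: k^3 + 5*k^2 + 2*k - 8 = (k - 1)*(k^2 + 6*k + 8) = (k - 1)*(k + 4)*(k + 2)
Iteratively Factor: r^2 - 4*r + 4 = (r - 2)*(r - 2)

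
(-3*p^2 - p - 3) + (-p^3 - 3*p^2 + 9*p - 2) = -p^3 - 6*p^2 + 8*p - 5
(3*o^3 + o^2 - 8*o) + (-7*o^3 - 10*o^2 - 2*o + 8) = -4*o^3 - 9*o^2 - 10*o + 8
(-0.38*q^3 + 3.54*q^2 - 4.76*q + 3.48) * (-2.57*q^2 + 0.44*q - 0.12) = 0.9766*q^5 - 9.265*q^4 + 13.8364*q^3 - 11.4628*q^2 + 2.1024*q - 0.4176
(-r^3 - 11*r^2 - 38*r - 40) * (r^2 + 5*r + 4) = -r^5 - 16*r^4 - 97*r^3 - 274*r^2 - 352*r - 160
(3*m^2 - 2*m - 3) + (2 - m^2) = 2*m^2 - 2*m - 1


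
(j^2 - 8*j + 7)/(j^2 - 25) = (j^2 - 8*j + 7)/(j^2 - 25)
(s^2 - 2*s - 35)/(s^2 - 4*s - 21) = (s + 5)/(s + 3)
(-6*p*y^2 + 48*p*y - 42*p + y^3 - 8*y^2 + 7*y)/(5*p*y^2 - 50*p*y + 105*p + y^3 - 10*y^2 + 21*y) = (-6*p*y + 6*p + y^2 - y)/(5*p*y - 15*p + y^2 - 3*y)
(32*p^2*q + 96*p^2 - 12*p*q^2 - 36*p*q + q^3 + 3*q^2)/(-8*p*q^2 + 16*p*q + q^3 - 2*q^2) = (-4*p*q - 12*p + q^2 + 3*q)/(q*(q - 2))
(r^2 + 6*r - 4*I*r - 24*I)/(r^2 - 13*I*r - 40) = (r^2 + r*(6 - 4*I) - 24*I)/(r^2 - 13*I*r - 40)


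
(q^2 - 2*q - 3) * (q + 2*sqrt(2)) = q^3 - 2*q^2 + 2*sqrt(2)*q^2 - 4*sqrt(2)*q - 3*q - 6*sqrt(2)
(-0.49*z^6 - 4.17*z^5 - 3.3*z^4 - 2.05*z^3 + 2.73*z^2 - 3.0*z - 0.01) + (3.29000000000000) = -0.49*z^6 - 4.17*z^5 - 3.3*z^4 - 2.05*z^3 + 2.73*z^2 - 3.0*z + 3.28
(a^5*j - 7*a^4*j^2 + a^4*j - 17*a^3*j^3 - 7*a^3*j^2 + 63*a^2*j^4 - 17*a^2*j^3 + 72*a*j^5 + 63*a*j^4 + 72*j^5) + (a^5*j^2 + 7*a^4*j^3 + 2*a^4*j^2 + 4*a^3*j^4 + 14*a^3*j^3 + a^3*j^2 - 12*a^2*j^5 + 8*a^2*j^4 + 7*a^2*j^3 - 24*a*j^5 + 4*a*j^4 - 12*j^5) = a^5*j^2 + a^5*j + 7*a^4*j^3 - 5*a^4*j^2 + a^4*j + 4*a^3*j^4 - 3*a^3*j^3 - 6*a^3*j^2 - 12*a^2*j^5 + 71*a^2*j^4 - 10*a^2*j^3 + 48*a*j^5 + 67*a*j^4 + 60*j^5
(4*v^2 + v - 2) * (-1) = -4*v^2 - v + 2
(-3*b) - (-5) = 5 - 3*b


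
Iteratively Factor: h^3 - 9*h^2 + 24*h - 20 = (h - 2)*(h^2 - 7*h + 10) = (h - 2)^2*(h - 5)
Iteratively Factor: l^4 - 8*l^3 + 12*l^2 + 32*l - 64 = (l - 4)*(l^3 - 4*l^2 - 4*l + 16) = (l - 4)*(l - 2)*(l^2 - 2*l - 8) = (l - 4)^2*(l - 2)*(l + 2)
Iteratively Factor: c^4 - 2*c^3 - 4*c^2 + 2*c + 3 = (c - 1)*(c^3 - c^2 - 5*c - 3) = (c - 3)*(c - 1)*(c^2 + 2*c + 1) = (c - 3)*(c - 1)*(c + 1)*(c + 1)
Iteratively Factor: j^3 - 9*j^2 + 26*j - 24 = (j - 3)*(j^2 - 6*j + 8) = (j - 4)*(j - 3)*(j - 2)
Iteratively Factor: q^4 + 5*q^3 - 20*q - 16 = (q - 2)*(q^3 + 7*q^2 + 14*q + 8) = (q - 2)*(q + 1)*(q^2 + 6*q + 8) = (q - 2)*(q + 1)*(q + 4)*(q + 2)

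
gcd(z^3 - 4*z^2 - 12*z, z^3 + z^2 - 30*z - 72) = z - 6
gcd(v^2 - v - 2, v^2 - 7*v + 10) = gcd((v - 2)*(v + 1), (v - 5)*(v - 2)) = v - 2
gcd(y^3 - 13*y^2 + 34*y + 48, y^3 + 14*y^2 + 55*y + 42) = y + 1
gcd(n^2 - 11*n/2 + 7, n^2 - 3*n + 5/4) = 1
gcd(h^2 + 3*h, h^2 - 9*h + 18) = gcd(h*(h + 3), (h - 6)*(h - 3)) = 1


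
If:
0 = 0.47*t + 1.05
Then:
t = -2.23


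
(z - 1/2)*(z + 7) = z^2 + 13*z/2 - 7/2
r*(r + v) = r^2 + r*v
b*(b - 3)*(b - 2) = b^3 - 5*b^2 + 6*b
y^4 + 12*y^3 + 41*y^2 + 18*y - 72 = (y - 1)*(y + 3)*(y + 4)*(y + 6)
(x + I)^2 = x^2 + 2*I*x - 1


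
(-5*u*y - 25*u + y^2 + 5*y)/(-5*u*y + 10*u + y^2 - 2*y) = (y + 5)/(y - 2)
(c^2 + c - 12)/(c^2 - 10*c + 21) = (c + 4)/(c - 7)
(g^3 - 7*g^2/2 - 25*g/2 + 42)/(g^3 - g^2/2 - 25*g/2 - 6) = (2*g^2 + g - 21)/(2*g^2 + 7*g + 3)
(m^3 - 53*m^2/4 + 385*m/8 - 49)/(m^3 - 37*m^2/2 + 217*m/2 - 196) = (m - 7/4)/(m - 7)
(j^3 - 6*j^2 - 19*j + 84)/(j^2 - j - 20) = (j^2 - 10*j + 21)/(j - 5)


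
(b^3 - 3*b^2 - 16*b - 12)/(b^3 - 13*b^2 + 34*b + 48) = (b + 2)/(b - 8)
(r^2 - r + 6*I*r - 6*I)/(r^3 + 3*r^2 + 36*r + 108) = (r - 1)/(r^2 + r*(3 - 6*I) - 18*I)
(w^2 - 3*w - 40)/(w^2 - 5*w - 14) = (-w^2 + 3*w + 40)/(-w^2 + 5*w + 14)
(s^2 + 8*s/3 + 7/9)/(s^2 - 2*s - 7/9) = (3*s + 7)/(3*s - 7)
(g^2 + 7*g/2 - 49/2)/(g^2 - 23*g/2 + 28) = (g + 7)/(g - 8)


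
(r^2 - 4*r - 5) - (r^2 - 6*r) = 2*r - 5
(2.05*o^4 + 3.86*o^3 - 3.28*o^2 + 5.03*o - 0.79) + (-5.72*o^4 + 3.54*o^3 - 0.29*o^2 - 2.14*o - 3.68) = -3.67*o^4 + 7.4*o^3 - 3.57*o^2 + 2.89*o - 4.47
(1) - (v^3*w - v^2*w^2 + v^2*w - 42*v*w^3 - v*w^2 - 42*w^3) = -v^3*w + v^2*w^2 - v^2*w + 42*v*w^3 + v*w^2 + 42*w^3 + 1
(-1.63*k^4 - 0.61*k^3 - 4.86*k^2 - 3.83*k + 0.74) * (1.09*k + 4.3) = -1.7767*k^5 - 7.6739*k^4 - 7.9204*k^3 - 25.0727*k^2 - 15.6624*k + 3.182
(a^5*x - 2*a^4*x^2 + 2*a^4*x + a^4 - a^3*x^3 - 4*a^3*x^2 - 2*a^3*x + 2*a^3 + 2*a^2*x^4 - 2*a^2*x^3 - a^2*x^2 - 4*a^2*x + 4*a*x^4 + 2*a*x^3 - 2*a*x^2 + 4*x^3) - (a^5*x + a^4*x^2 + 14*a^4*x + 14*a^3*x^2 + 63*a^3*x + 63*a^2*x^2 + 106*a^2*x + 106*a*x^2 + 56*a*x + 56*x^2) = -3*a^4*x^2 - 12*a^4*x + a^4 - a^3*x^3 - 18*a^3*x^2 - 65*a^3*x + 2*a^3 + 2*a^2*x^4 - 2*a^2*x^3 - 64*a^2*x^2 - 110*a^2*x + 4*a*x^4 + 2*a*x^3 - 108*a*x^2 - 56*a*x + 4*x^3 - 56*x^2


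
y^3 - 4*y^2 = y^2*(y - 4)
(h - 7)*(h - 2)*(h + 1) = h^3 - 8*h^2 + 5*h + 14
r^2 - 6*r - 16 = (r - 8)*(r + 2)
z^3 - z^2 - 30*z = z*(z - 6)*(z + 5)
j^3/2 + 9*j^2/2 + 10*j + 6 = (j/2 + 1/2)*(j + 2)*(j + 6)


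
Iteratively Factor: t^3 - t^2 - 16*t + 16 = (t + 4)*(t^2 - 5*t + 4) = (t - 1)*(t + 4)*(t - 4)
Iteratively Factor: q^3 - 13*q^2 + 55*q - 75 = (q - 3)*(q^2 - 10*q + 25) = (q - 5)*(q - 3)*(q - 5)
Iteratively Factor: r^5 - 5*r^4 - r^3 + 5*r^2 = (r)*(r^4 - 5*r^3 - r^2 + 5*r) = r*(r + 1)*(r^3 - 6*r^2 + 5*r) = r*(r - 1)*(r + 1)*(r^2 - 5*r) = r^2*(r - 1)*(r + 1)*(r - 5)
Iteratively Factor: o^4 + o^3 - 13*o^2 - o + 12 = (o + 4)*(o^3 - 3*o^2 - o + 3) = (o - 1)*(o + 4)*(o^2 - 2*o - 3) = (o - 3)*(o - 1)*(o + 4)*(o + 1)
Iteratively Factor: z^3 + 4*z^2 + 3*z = (z + 1)*(z^2 + 3*z) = (z + 1)*(z + 3)*(z)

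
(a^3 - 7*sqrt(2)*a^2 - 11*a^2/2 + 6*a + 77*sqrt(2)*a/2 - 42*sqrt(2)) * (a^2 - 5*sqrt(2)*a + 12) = a^5 - 12*sqrt(2)*a^4 - 11*a^4/2 + 88*a^3 + 66*sqrt(2)*a^3 - 451*a^2 - 156*sqrt(2)*a^2 + 492*a + 462*sqrt(2)*a - 504*sqrt(2)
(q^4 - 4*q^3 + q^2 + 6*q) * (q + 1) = q^5 - 3*q^4 - 3*q^3 + 7*q^2 + 6*q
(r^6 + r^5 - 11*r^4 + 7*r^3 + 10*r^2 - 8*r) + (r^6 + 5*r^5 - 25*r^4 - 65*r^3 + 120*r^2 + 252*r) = 2*r^6 + 6*r^5 - 36*r^4 - 58*r^3 + 130*r^2 + 244*r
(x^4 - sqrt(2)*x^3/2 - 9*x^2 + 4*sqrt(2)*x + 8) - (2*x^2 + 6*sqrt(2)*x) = x^4 - sqrt(2)*x^3/2 - 11*x^2 - 2*sqrt(2)*x + 8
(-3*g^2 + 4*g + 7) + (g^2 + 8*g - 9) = -2*g^2 + 12*g - 2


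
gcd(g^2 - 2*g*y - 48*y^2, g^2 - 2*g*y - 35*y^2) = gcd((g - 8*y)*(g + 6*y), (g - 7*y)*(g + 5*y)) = 1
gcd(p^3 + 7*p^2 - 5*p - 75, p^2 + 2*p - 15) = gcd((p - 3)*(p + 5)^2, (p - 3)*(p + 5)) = p^2 + 2*p - 15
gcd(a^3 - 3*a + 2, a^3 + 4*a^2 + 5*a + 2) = a + 2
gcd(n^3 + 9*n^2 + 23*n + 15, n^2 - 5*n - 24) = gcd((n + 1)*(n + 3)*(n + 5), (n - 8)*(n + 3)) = n + 3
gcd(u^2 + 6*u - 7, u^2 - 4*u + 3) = u - 1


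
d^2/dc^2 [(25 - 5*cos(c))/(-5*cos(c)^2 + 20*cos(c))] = (8*(cos(c) - 5)*(cos(c) - 2)^2*sin(c)^2 - (cos(c) - 4)^2*cos(c)^3 + 2*(cos(c) - 4)*(10*cos(c) - 8*cos(2*c) + cos(3*c) + 1)*cos(c))/((cos(c) - 4)^3*cos(c)^3)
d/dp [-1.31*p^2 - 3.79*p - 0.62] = -2.62*p - 3.79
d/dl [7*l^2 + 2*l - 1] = 14*l + 2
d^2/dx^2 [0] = 0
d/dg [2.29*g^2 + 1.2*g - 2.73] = 4.58*g + 1.2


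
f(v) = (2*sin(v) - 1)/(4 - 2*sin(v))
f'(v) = 2*cos(v)/(4 - 2*sin(v)) + 2*(2*sin(v) - 1)*cos(v)/(4 - 2*sin(v))^2 = 3*cos(v)/(2*(sin(v) - 2)^2)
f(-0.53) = -0.40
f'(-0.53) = 0.21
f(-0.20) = -0.32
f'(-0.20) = 0.30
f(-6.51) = -0.33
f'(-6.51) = 0.30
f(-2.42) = -0.44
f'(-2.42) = -0.16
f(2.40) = 0.13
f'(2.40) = -0.63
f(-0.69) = -0.43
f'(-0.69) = 0.17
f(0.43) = -0.05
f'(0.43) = 0.54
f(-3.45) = -0.12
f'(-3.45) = -0.50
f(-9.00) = -0.38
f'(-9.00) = -0.23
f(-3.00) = -0.30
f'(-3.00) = -0.32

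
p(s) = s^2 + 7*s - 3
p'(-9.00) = -11.00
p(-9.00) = 15.00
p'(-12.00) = -17.00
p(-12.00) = 57.00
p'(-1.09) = 4.82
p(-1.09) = -9.44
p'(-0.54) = 5.92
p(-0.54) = -6.49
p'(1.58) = 10.16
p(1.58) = 10.56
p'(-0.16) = 6.68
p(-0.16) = -4.09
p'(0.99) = 8.98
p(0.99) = 4.91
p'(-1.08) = 4.84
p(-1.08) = -9.39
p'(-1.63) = 3.74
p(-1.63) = -11.75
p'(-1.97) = 3.06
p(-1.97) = -12.91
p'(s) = 2*s + 7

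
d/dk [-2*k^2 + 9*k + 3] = 9 - 4*k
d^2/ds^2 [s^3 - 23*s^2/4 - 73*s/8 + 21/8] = 6*s - 23/2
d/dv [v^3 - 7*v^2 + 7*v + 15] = 3*v^2 - 14*v + 7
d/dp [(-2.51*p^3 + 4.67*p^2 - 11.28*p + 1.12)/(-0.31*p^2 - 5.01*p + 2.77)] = (0.7781*p^4 + 25.1502*p^3 - 47.7516*p^2 + 26.5662*p - 25.6344)/(0.0961*p^4 + 3.1062*p^3 + 23.3827*p^2 - 27.7554*p + 7.6729)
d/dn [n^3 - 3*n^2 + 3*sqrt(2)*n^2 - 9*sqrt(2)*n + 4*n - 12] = 3*n^2 - 6*n + 6*sqrt(2)*n - 9*sqrt(2) + 4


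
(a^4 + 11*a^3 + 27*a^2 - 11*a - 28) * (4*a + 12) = 4*a^5 + 56*a^4 + 240*a^3 + 280*a^2 - 244*a - 336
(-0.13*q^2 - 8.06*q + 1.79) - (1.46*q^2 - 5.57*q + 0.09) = -1.59*q^2 - 2.49*q + 1.7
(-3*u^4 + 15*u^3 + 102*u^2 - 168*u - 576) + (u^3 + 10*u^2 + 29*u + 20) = -3*u^4 + 16*u^3 + 112*u^2 - 139*u - 556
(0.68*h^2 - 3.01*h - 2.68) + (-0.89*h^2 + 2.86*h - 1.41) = -0.21*h^2 - 0.15*h - 4.09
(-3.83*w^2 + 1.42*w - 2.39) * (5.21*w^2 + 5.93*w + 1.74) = -19.9543*w^4 - 15.3137*w^3 - 10.6955*w^2 - 11.7019*w - 4.1586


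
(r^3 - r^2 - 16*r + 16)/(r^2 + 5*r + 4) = (r^2 - 5*r + 4)/(r + 1)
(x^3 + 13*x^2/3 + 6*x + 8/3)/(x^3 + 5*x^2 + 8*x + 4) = (x + 4/3)/(x + 2)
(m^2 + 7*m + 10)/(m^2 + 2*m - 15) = (m + 2)/(m - 3)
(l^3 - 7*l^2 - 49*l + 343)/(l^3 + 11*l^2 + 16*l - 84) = (l^2 - 14*l + 49)/(l^2 + 4*l - 12)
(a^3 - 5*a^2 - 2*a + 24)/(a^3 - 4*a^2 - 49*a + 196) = (a^2 - a - 6)/(a^2 - 49)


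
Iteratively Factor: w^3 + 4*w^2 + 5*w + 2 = (w + 2)*(w^2 + 2*w + 1) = (w + 1)*(w + 2)*(w + 1)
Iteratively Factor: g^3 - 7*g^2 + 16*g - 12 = (g - 2)*(g^2 - 5*g + 6) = (g - 3)*(g - 2)*(g - 2)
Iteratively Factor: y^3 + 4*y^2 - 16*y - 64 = (y + 4)*(y^2 - 16) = (y + 4)^2*(y - 4)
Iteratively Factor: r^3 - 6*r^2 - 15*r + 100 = (r - 5)*(r^2 - r - 20) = (r - 5)*(r + 4)*(r - 5)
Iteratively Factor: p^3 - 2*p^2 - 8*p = (p - 4)*(p^2 + 2*p) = (p - 4)*(p + 2)*(p)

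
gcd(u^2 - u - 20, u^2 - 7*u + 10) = u - 5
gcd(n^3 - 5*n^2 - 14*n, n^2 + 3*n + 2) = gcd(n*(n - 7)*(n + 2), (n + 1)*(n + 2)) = n + 2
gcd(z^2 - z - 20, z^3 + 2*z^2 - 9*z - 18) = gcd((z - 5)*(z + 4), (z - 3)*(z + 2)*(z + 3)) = 1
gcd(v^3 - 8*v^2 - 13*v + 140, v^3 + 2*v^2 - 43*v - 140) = v^2 - 3*v - 28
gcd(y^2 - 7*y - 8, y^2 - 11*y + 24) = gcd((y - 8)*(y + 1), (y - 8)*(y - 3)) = y - 8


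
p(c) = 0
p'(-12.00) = 0.00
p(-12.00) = 0.00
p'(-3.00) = 0.00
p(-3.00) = 0.00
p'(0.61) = 0.00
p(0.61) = 0.00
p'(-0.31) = 0.00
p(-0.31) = 0.00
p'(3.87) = 0.00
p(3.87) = 0.00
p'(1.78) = 0.00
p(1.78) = 0.00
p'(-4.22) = 0.00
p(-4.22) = 0.00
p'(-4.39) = 0.00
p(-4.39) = 0.00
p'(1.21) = 0.00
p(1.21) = 0.00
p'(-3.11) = 0.00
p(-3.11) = 0.00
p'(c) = 0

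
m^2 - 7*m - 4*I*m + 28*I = (m - 7)*(m - 4*I)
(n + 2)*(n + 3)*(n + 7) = n^3 + 12*n^2 + 41*n + 42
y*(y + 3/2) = y^2 + 3*y/2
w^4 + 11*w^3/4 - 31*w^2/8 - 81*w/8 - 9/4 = (w - 2)*(w + 1/4)*(w + 3/2)*(w + 3)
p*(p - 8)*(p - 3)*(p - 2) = p^4 - 13*p^3 + 46*p^2 - 48*p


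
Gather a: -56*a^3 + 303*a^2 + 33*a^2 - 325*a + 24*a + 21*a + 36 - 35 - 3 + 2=-56*a^3 + 336*a^2 - 280*a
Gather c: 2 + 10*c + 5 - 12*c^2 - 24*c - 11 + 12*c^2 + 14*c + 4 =0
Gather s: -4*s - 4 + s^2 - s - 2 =s^2 - 5*s - 6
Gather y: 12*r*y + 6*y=y*(12*r + 6)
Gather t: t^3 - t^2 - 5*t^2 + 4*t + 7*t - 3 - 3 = t^3 - 6*t^2 + 11*t - 6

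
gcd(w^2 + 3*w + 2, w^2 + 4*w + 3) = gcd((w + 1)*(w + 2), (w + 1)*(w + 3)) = w + 1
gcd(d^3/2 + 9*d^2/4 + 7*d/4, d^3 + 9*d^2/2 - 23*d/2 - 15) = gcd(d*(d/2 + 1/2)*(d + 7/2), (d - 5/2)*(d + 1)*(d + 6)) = d + 1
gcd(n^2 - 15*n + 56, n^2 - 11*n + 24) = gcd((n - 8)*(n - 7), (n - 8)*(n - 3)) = n - 8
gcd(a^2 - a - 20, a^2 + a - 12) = a + 4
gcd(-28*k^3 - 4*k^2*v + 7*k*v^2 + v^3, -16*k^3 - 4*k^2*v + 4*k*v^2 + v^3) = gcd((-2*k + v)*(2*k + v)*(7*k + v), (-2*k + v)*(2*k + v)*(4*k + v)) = -4*k^2 + v^2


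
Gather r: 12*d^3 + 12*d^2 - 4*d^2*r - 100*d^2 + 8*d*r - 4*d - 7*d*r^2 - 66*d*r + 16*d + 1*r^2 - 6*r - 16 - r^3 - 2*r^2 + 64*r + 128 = 12*d^3 - 88*d^2 + 12*d - r^3 + r^2*(-7*d - 1) + r*(-4*d^2 - 58*d + 58) + 112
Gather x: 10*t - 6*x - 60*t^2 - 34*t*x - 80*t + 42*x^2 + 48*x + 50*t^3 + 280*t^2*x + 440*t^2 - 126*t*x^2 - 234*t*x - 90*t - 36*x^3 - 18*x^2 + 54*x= 50*t^3 + 380*t^2 - 160*t - 36*x^3 + x^2*(24 - 126*t) + x*(280*t^2 - 268*t + 96)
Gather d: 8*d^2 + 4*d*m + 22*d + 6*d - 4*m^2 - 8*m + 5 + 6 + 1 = 8*d^2 + d*(4*m + 28) - 4*m^2 - 8*m + 12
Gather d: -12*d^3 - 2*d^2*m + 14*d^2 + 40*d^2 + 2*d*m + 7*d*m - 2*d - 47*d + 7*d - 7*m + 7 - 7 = -12*d^3 + d^2*(54 - 2*m) + d*(9*m - 42) - 7*m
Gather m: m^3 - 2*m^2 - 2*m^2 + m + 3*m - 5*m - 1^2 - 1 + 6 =m^3 - 4*m^2 - m + 4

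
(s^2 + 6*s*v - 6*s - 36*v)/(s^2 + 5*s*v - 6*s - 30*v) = (s + 6*v)/(s + 5*v)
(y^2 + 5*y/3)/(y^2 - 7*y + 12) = y*(3*y + 5)/(3*(y^2 - 7*y + 12))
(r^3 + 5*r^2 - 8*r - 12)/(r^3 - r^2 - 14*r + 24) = (r^2 + 7*r + 6)/(r^2 + r - 12)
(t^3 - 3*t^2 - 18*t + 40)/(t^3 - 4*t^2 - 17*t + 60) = (t - 2)/(t - 3)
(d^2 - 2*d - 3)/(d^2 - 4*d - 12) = (-d^2 + 2*d + 3)/(-d^2 + 4*d + 12)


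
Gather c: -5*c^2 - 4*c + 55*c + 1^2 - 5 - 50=-5*c^2 + 51*c - 54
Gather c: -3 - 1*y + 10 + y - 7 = 0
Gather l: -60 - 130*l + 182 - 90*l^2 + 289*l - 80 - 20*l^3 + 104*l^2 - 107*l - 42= -20*l^3 + 14*l^2 + 52*l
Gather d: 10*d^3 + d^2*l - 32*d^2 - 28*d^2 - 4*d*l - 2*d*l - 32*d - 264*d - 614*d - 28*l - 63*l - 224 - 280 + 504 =10*d^3 + d^2*(l - 60) + d*(-6*l - 910) - 91*l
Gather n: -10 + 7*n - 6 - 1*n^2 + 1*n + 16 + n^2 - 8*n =0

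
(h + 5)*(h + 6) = h^2 + 11*h + 30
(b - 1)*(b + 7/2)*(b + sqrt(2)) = b^3 + sqrt(2)*b^2 + 5*b^2/2 - 7*b/2 + 5*sqrt(2)*b/2 - 7*sqrt(2)/2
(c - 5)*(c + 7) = c^2 + 2*c - 35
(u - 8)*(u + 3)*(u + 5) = u^3 - 49*u - 120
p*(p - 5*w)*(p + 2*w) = p^3 - 3*p^2*w - 10*p*w^2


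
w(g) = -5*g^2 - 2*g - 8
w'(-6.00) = 58.00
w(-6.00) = -176.00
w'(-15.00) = 148.00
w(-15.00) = -1103.00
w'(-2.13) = 19.30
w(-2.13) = -26.42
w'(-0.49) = 2.90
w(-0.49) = -8.22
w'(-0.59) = 3.90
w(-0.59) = -8.56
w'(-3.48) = 32.80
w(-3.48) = -61.59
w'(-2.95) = 27.50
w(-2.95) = -45.61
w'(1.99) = -21.90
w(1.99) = -31.78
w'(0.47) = -6.70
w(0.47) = -10.04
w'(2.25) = -24.50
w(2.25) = -37.81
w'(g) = -10*g - 2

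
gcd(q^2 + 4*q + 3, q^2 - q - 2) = q + 1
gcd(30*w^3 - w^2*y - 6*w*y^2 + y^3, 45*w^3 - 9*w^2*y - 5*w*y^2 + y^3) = 15*w^2 - 8*w*y + y^2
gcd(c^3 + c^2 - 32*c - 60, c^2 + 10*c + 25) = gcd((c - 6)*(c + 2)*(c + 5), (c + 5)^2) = c + 5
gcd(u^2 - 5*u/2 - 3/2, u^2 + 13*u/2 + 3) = u + 1/2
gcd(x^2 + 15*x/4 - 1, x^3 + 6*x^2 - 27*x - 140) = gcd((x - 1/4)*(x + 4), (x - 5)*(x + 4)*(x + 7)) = x + 4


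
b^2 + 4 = (b - 2*I)*(b + 2*I)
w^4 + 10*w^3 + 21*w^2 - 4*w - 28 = (w - 1)*(w + 2)^2*(w + 7)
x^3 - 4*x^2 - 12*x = x*(x - 6)*(x + 2)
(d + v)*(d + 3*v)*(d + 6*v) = d^3 + 10*d^2*v + 27*d*v^2 + 18*v^3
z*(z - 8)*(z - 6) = z^3 - 14*z^2 + 48*z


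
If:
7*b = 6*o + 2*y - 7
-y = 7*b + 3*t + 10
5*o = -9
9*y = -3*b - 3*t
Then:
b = -51/20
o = -9/5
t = 21/8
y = -1/40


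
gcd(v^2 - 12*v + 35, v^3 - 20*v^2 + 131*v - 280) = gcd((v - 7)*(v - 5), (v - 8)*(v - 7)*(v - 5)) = v^2 - 12*v + 35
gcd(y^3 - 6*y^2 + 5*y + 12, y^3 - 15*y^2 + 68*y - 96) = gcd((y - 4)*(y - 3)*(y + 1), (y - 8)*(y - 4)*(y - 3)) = y^2 - 7*y + 12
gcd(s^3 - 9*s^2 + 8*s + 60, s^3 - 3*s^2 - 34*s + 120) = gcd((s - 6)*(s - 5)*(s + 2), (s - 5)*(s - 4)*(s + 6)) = s - 5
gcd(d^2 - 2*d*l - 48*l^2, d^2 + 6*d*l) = d + 6*l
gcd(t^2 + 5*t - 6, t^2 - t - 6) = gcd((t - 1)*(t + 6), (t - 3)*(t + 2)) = 1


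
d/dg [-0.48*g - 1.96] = -0.480000000000000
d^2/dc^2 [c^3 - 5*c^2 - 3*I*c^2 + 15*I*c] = 6*c - 10 - 6*I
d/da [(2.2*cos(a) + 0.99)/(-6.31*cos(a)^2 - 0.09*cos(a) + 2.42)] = (13.882*sin(a)^2 - 12.4938*cos(a) - 19.2951)*sin(a)/(6.31*cos(a)^2 + 0.09*cos(a) - 2.42)^2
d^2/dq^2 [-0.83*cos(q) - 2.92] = 0.83*cos(q)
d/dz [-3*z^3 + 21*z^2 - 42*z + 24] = -9*z^2 + 42*z - 42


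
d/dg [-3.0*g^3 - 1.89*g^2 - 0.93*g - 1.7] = -9.0*g^2 - 3.78*g - 0.93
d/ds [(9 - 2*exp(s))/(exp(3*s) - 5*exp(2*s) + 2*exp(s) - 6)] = (4*exp(3*s) - 37*exp(2*s) + 90*exp(s) - 6)*exp(s)/(exp(6*s) - 10*exp(5*s) + 29*exp(4*s) - 32*exp(3*s) + 64*exp(2*s) - 24*exp(s) + 36)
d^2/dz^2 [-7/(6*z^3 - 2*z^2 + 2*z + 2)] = 7*((9*z - 1)*(3*z^3 - z^2 + z + 1) - (9*z^2 - 2*z + 1)^2)/(3*z^3 - z^2 + z + 1)^3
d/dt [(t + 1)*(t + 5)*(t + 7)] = 3*t^2 + 26*t + 47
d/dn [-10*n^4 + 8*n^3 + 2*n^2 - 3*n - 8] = -40*n^3 + 24*n^2 + 4*n - 3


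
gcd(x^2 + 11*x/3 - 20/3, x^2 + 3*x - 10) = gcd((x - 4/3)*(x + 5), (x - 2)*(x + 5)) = x + 5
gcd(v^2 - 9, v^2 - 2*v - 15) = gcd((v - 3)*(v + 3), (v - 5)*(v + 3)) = v + 3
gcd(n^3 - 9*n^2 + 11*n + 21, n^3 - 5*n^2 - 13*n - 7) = n^2 - 6*n - 7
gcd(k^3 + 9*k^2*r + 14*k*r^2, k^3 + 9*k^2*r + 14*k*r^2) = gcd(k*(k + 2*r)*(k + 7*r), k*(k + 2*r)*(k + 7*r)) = k^3 + 9*k^2*r + 14*k*r^2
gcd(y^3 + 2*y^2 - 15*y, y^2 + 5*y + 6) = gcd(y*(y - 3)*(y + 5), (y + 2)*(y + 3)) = 1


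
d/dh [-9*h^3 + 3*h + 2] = 3 - 27*h^2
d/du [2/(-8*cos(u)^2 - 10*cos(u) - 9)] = -4*(8*cos(u) + 5)*sin(u)/(8*cos(u)^2 + 10*cos(u) + 9)^2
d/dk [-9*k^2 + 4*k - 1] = 4 - 18*k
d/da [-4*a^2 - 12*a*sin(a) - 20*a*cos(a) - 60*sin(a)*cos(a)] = 20*a*sin(a) - 12*a*cos(a) - 8*a - 12*sin(a) - 20*cos(a) - 60*cos(2*a)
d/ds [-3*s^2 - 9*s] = -6*s - 9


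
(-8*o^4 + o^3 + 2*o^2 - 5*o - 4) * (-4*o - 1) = 32*o^5 + 4*o^4 - 9*o^3 + 18*o^2 + 21*o + 4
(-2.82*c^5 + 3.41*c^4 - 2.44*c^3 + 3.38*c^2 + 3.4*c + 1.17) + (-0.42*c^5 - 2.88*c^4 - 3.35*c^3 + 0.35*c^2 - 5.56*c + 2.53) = -3.24*c^5 + 0.53*c^4 - 5.79*c^3 + 3.73*c^2 - 2.16*c + 3.7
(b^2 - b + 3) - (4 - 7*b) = b^2 + 6*b - 1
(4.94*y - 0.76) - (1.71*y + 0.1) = 3.23*y - 0.86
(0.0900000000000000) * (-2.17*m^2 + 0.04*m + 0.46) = -0.1953*m^2 + 0.0036*m + 0.0414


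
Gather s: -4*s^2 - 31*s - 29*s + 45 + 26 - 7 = -4*s^2 - 60*s + 64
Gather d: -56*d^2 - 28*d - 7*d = -56*d^2 - 35*d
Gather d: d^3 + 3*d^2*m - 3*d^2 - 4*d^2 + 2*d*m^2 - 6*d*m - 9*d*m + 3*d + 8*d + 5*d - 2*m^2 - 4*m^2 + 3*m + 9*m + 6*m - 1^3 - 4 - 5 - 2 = d^3 + d^2*(3*m - 7) + d*(2*m^2 - 15*m + 16) - 6*m^2 + 18*m - 12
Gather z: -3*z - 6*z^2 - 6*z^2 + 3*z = -12*z^2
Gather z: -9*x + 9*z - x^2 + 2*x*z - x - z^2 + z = -x^2 - 10*x - z^2 + z*(2*x + 10)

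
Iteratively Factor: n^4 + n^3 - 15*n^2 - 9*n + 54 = (n - 2)*(n^3 + 3*n^2 - 9*n - 27) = (n - 3)*(n - 2)*(n^2 + 6*n + 9) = (n - 3)*(n - 2)*(n + 3)*(n + 3)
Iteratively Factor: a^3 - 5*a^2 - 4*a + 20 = (a + 2)*(a^2 - 7*a + 10) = (a - 5)*(a + 2)*(a - 2)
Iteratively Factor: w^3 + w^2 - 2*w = (w)*(w^2 + w - 2) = w*(w - 1)*(w + 2)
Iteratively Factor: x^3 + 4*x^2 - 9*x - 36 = (x + 3)*(x^2 + x - 12) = (x + 3)*(x + 4)*(x - 3)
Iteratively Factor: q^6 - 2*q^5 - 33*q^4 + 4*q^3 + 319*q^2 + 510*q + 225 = (q + 1)*(q^5 - 3*q^4 - 30*q^3 + 34*q^2 + 285*q + 225) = (q + 1)*(q + 3)*(q^4 - 6*q^3 - 12*q^2 + 70*q + 75) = (q - 5)*(q + 1)*(q + 3)*(q^3 - q^2 - 17*q - 15) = (q - 5)*(q + 1)*(q + 3)^2*(q^2 - 4*q - 5) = (q - 5)^2*(q + 1)*(q + 3)^2*(q + 1)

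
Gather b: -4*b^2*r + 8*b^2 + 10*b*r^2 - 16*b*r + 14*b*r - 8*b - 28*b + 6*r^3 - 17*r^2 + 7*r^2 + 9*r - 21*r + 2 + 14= b^2*(8 - 4*r) + b*(10*r^2 - 2*r - 36) + 6*r^3 - 10*r^2 - 12*r + 16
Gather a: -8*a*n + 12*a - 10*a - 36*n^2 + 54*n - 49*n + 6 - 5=a*(2 - 8*n) - 36*n^2 + 5*n + 1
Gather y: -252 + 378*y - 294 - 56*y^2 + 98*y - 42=-56*y^2 + 476*y - 588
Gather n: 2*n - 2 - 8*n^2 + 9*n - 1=-8*n^2 + 11*n - 3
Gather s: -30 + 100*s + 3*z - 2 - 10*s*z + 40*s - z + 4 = s*(140 - 10*z) + 2*z - 28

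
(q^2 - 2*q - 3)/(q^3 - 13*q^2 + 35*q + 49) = (q - 3)/(q^2 - 14*q + 49)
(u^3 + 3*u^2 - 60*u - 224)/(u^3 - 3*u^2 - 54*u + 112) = (u + 4)/(u - 2)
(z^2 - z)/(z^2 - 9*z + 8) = z/(z - 8)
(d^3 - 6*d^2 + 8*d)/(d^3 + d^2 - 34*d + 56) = d/(d + 7)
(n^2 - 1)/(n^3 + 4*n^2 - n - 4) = 1/(n + 4)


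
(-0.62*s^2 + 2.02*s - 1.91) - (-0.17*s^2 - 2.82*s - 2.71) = -0.45*s^2 + 4.84*s + 0.8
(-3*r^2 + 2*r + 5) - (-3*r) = -3*r^2 + 5*r + 5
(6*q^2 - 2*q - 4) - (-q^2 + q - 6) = 7*q^2 - 3*q + 2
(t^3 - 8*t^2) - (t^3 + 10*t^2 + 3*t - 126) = -18*t^2 - 3*t + 126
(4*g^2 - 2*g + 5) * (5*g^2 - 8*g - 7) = 20*g^4 - 42*g^3 + 13*g^2 - 26*g - 35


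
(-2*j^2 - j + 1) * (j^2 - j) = -2*j^4 + j^3 + 2*j^2 - j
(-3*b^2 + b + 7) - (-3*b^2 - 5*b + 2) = 6*b + 5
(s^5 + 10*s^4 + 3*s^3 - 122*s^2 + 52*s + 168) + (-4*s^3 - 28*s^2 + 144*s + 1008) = s^5 + 10*s^4 - s^3 - 150*s^2 + 196*s + 1176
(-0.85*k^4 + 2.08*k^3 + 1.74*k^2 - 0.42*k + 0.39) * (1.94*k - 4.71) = -1.649*k^5 + 8.0387*k^4 - 6.4212*k^3 - 9.0102*k^2 + 2.7348*k - 1.8369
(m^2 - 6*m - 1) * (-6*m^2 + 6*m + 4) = -6*m^4 + 42*m^3 - 26*m^2 - 30*m - 4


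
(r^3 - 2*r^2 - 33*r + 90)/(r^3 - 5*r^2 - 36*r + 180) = (r - 3)/(r - 6)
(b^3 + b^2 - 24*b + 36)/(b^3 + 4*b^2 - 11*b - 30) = (b^2 + 4*b - 12)/(b^2 + 7*b + 10)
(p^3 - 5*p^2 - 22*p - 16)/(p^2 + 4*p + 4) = (p^2 - 7*p - 8)/(p + 2)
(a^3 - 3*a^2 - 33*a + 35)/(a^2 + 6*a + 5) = (a^2 - 8*a + 7)/(a + 1)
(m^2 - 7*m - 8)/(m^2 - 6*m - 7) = (m - 8)/(m - 7)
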